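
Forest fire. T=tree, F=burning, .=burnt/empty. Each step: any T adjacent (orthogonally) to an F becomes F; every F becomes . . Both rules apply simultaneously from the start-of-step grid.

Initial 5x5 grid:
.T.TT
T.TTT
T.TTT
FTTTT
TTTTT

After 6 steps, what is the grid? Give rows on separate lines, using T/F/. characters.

Step 1: 3 trees catch fire, 1 burn out
  .T.TT
  T.TTT
  F.TTT
  .FTTT
  FTTTT
Step 2: 3 trees catch fire, 3 burn out
  .T.TT
  F.TTT
  ..TTT
  ..FTT
  .FTTT
Step 3: 3 trees catch fire, 3 burn out
  .T.TT
  ..TTT
  ..FTT
  ...FT
  ..FTT
Step 4: 4 trees catch fire, 3 burn out
  .T.TT
  ..FTT
  ...FT
  ....F
  ...FT
Step 5: 3 trees catch fire, 4 burn out
  .T.TT
  ...FT
  ....F
  .....
  ....F
Step 6: 2 trees catch fire, 3 burn out
  .T.FT
  ....F
  .....
  .....
  .....

.T.FT
....F
.....
.....
.....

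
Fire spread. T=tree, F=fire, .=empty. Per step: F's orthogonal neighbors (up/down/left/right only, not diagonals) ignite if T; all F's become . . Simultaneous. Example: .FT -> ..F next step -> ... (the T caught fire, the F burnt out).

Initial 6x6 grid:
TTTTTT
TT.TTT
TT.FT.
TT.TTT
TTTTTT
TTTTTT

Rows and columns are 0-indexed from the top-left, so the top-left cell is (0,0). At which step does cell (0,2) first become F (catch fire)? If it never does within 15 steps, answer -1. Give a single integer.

Step 1: cell (0,2)='T' (+3 fires, +1 burnt)
Step 2: cell (0,2)='T' (+4 fires, +3 burnt)
Step 3: cell (0,2)='F' (+7 fires, +4 burnt)
  -> target ignites at step 3
Step 4: cell (0,2)='.' (+6 fires, +7 burnt)
Step 5: cell (0,2)='.' (+6 fires, +6 burnt)
Step 6: cell (0,2)='.' (+4 fires, +6 burnt)
Step 7: cell (0,2)='.' (+1 fires, +4 burnt)
Step 8: cell (0,2)='.' (+0 fires, +1 burnt)
  fire out at step 8

3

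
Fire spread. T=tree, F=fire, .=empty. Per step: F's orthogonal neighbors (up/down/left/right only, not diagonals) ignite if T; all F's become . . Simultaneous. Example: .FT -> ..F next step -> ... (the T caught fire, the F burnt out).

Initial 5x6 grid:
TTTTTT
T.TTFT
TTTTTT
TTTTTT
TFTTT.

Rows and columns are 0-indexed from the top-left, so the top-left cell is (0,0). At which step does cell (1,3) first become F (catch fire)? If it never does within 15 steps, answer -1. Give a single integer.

Step 1: cell (1,3)='F' (+7 fires, +2 burnt)
  -> target ignites at step 1
Step 2: cell (1,3)='.' (+10 fires, +7 burnt)
Step 3: cell (1,3)='.' (+6 fires, +10 burnt)
Step 4: cell (1,3)='.' (+2 fires, +6 burnt)
Step 5: cell (1,3)='.' (+1 fires, +2 burnt)
Step 6: cell (1,3)='.' (+0 fires, +1 burnt)
  fire out at step 6

1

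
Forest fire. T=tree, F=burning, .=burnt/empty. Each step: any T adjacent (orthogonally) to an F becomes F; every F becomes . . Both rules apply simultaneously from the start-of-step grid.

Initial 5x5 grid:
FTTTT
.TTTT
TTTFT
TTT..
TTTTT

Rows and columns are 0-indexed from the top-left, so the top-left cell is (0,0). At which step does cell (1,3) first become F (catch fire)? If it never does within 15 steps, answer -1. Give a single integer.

Step 1: cell (1,3)='F' (+4 fires, +2 burnt)
  -> target ignites at step 1
Step 2: cell (1,3)='.' (+7 fires, +4 burnt)
Step 3: cell (1,3)='.' (+4 fires, +7 burnt)
Step 4: cell (1,3)='.' (+3 fires, +4 burnt)
Step 5: cell (1,3)='.' (+2 fires, +3 burnt)
Step 6: cell (1,3)='.' (+0 fires, +2 burnt)
  fire out at step 6

1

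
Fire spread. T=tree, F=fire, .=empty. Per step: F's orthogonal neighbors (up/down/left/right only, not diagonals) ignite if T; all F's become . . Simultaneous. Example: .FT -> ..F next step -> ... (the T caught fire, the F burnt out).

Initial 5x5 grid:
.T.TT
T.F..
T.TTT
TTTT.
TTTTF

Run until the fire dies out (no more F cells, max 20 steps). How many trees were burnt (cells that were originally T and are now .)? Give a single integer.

Answer: 13

Derivation:
Step 1: +2 fires, +2 burnt (F count now 2)
Step 2: +4 fires, +2 burnt (F count now 4)
Step 3: +3 fires, +4 burnt (F count now 3)
Step 4: +2 fires, +3 burnt (F count now 2)
Step 5: +1 fires, +2 burnt (F count now 1)
Step 6: +1 fires, +1 burnt (F count now 1)
Step 7: +0 fires, +1 burnt (F count now 0)
Fire out after step 7
Initially T: 16, now '.': 22
Total burnt (originally-T cells now '.'): 13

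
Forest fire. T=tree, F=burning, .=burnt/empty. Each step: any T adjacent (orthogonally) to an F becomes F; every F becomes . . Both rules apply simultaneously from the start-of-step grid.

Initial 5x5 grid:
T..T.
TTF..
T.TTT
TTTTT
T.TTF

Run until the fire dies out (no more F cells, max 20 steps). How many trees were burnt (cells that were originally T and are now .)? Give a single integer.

Step 1: +4 fires, +2 burnt (F count now 4)
Step 2: +6 fires, +4 burnt (F count now 6)
Step 3: +3 fires, +6 burnt (F count now 3)
Step 4: +1 fires, +3 burnt (F count now 1)
Step 5: +1 fires, +1 burnt (F count now 1)
Step 6: +0 fires, +1 burnt (F count now 0)
Fire out after step 6
Initially T: 16, now '.': 24
Total burnt (originally-T cells now '.'): 15

Answer: 15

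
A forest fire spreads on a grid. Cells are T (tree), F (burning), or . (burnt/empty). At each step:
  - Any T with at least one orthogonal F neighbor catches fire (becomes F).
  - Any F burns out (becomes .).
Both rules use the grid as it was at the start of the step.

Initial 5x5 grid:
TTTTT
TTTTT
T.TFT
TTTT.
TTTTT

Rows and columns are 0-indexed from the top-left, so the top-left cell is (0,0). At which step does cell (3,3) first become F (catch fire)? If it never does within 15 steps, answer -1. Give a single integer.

Step 1: cell (3,3)='F' (+4 fires, +1 burnt)
  -> target ignites at step 1
Step 2: cell (3,3)='.' (+5 fires, +4 burnt)
Step 3: cell (3,3)='.' (+6 fires, +5 burnt)
Step 4: cell (3,3)='.' (+4 fires, +6 burnt)
Step 5: cell (3,3)='.' (+3 fires, +4 burnt)
Step 6: cell (3,3)='.' (+0 fires, +3 burnt)
  fire out at step 6

1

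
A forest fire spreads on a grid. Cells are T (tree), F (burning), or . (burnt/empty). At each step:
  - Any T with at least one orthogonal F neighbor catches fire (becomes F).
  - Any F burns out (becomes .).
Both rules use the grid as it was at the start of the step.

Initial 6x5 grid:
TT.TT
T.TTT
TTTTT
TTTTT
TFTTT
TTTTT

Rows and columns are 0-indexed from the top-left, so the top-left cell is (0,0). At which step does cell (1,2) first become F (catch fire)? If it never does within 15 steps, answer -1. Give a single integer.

Step 1: cell (1,2)='T' (+4 fires, +1 burnt)
Step 2: cell (1,2)='T' (+6 fires, +4 burnt)
Step 3: cell (1,2)='T' (+5 fires, +6 burnt)
Step 4: cell (1,2)='F' (+5 fires, +5 burnt)
  -> target ignites at step 4
Step 5: cell (1,2)='.' (+3 fires, +5 burnt)
Step 6: cell (1,2)='.' (+3 fires, +3 burnt)
Step 7: cell (1,2)='.' (+1 fires, +3 burnt)
Step 8: cell (1,2)='.' (+0 fires, +1 burnt)
  fire out at step 8

4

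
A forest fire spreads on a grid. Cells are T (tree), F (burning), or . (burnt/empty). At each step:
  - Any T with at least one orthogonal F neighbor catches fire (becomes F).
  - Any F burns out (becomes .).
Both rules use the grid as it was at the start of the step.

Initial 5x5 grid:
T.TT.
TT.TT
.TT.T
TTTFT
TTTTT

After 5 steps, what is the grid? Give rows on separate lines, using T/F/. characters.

Step 1: 3 trees catch fire, 1 burn out
  T.TT.
  TT.TT
  .TT.T
  TTF.F
  TTTFT
Step 2: 5 trees catch fire, 3 burn out
  T.TT.
  TT.TT
  .TF.F
  TF...
  TTF.F
Step 3: 4 trees catch fire, 5 burn out
  T.TT.
  TT.TF
  .F...
  F....
  TF...
Step 4: 3 trees catch fire, 4 burn out
  T.TT.
  TF.F.
  .....
  .....
  F....
Step 5: 2 trees catch fire, 3 burn out
  T.TF.
  F....
  .....
  .....
  .....

T.TF.
F....
.....
.....
.....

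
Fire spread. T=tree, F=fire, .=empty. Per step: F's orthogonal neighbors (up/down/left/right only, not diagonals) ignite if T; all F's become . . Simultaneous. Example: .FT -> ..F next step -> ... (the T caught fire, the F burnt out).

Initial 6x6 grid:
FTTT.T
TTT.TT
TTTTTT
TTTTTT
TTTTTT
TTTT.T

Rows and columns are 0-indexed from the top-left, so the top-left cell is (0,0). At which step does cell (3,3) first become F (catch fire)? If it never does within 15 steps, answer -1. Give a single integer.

Step 1: cell (3,3)='T' (+2 fires, +1 burnt)
Step 2: cell (3,3)='T' (+3 fires, +2 burnt)
Step 3: cell (3,3)='T' (+4 fires, +3 burnt)
Step 4: cell (3,3)='T' (+3 fires, +4 burnt)
Step 5: cell (3,3)='T' (+4 fires, +3 burnt)
Step 6: cell (3,3)='F' (+4 fires, +4 burnt)
  -> target ignites at step 6
Step 7: cell (3,3)='.' (+5 fires, +4 burnt)
Step 8: cell (3,3)='.' (+4 fires, +5 burnt)
Step 9: cell (3,3)='.' (+2 fires, +4 burnt)
Step 10: cell (3,3)='.' (+1 fires, +2 burnt)
Step 11: cell (3,3)='.' (+0 fires, +1 burnt)
  fire out at step 11

6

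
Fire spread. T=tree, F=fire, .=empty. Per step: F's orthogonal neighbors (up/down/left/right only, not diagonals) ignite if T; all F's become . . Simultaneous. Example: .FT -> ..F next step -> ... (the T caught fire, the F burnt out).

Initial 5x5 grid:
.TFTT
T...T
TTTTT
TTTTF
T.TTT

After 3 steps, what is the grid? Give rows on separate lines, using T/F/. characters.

Step 1: 5 trees catch fire, 2 burn out
  .F.FT
  T...T
  TTTTF
  TTTF.
  T.TTF
Step 2: 5 trees catch fire, 5 burn out
  ....F
  T...F
  TTTF.
  TTF..
  T.TF.
Step 3: 3 trees catch fire, 5 burn out
  .....
  T....
  TTF..
  TF...
  T.F..

.....
T....
TTF..
TF...
T.F..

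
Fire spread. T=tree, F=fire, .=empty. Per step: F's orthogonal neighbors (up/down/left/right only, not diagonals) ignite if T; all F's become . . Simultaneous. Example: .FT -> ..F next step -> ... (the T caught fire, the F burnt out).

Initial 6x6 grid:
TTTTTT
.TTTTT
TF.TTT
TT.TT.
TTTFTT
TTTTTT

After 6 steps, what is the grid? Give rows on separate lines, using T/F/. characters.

Step 1: 7 trees catch fire, 2 burn out
  TTTTTT
  .FTTTT
  F..TTT
  TF.FT.
  TTF.FT
  TTTFTT
Step 2: 9 trees catch fire, 7 burn out
  TFTTTT
  ..FTTT
  ...FTT
  F...F.
  TF...F
  TTF.FT
Step 3: 7 trees catch fire, 9 burn out
  F.FTTT
  ...FTT
  ....FT
  ......
  F.....
  TF...F
Step 4: 4 trees catch fire, 7 burn out
  ...FTT
  ....FT
  .....F
  ......
  ......
  F.....
Step 5: 2 trees catch fire, 4 burn out
  ....FT
  .....F
  ......
  ......
  ......
  ......
Step 6: 1 trees catch fire, 2 burn out
  .....F
  ......
  ......
  ......
  ......
  ......

.....F
......
......
......
......
......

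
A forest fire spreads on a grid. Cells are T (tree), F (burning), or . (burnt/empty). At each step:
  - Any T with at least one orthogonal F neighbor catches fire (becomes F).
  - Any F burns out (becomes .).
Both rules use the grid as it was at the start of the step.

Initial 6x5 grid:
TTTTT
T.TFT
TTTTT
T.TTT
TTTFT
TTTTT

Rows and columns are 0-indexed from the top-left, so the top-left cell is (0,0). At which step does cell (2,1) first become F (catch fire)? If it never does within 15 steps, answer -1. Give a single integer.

Step 1: cell (2,1)='T' (+8 fires, +2 burnt)
Step 2: cell (2,1)='T' (+9 fires, +8 burnt)
Step 3: cell (2,1)='F' (+4 fires, +9 burnt)
  -> target ignites at step 3
Step 4: cell (2,1)='.' (+4 fires, +4 burnt)
Step 5: cell (2,1)='.' (+1 fires, +4 burnt)
Step 6: cell (2,1)='.' (+0 fires, +1 burnt)
  fire out at step 6

3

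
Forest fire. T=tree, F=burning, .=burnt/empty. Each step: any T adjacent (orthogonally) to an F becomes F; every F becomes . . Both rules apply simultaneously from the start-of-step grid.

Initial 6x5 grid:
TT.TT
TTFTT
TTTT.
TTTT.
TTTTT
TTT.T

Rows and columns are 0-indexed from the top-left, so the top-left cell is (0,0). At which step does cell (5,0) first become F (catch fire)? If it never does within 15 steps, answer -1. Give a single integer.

Step 1: cell (5,0)='T' (+3 fires, +1 burnt)
Step 2: cell (5,0)='T' (+7 fires, +3 burnt)
Step 3: cell (5,0)='T' (+6 fires, +7 burnt)
Step 4: cell (5,0)='T' (+4 fires, +6 burnt)
Step 5: cell (5,0)='T' (+3 fires, +4 burnt)
Step 6: cell (5,0)='F' (+2 fires, +3 burnt)
  -> target ignites at step 6
Step 7: cell (5,0)='.' (+0 fires, +2 burnt)
  fire out at step 7

6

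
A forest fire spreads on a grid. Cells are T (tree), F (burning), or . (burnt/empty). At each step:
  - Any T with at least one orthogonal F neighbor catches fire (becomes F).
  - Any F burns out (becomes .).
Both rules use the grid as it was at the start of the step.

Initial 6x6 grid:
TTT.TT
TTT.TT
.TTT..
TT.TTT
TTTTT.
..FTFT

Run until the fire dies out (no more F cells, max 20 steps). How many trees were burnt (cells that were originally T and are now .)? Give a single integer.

Answer: 21

Derivation:
Step 1: +4 fires, +2 burnt (F count now 4)
Step 2: +3 fires, +4 burnt (F count now 3)
Step 3: +4 fires, +3 burnt (F count now 4)
Step 4: +3 fires, +4 burnt (F count now 3)
Step 5: +2 fires, +3 burnt (F count now 2)
Step 6: +3 fires, +2 burnt (F count now 3)
Step 7: +2 fires, +3 burnt (F count now 2)
Step 8: +0 fires, +2 burnt (F count now 0)
Fire out after step 8
Initially T: 25, now '.': 32
Total burnt (originally-T cells now '.'): 21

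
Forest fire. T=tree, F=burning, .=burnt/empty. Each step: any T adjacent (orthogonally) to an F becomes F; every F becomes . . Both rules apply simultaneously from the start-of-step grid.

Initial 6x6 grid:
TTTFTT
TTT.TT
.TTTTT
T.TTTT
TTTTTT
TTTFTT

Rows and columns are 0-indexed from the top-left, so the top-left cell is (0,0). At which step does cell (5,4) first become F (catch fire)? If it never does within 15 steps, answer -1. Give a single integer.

Step 1: cell (5,4)='F' (+5 fires, +2 burnt)
  -> target ignites at step 1
Step 2: cell (5,4)='.' (+9 fires, +5 burnt)
Step 3: cell (5,4)='.' (+11 fires, +9 burnt)
Step 4: cell (5,4)='.' (+5 fires, +11 burnt)
Step 5: cell (5,4)='.' (+1 fires, +5 burnt)
Step 6: cell (5,4)='.' (+0 fires, +1 burnt)
  fire out at step 6

1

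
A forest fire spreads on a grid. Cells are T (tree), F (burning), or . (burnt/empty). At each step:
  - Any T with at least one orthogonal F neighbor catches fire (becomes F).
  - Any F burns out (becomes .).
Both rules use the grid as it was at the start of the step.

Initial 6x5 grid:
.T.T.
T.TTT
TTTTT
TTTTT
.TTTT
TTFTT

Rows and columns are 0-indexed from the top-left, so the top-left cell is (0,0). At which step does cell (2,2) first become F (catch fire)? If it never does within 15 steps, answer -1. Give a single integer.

Step 1: cell (2,2)='T' (+3 fires, +1 burnt)
Step 2: cell (2,2)='T' (+5 fires, +3 burnt)
Step 3: cell (2,2)='F' (+4 fires, +5 burnt)
  -> target ignites at step 3
Step 4: cell (2,2)='.' (+5 fires, +4 burnt)
Step 5: cell (2,2)='.' (+3 fires, +5 burnt)
Step 6: cell (2,2)='.' (+3 fires, +3 burnt)
Step 7: cell (2,2)='.' (+0 fires, +3 burnt)
  fire out at step 7

3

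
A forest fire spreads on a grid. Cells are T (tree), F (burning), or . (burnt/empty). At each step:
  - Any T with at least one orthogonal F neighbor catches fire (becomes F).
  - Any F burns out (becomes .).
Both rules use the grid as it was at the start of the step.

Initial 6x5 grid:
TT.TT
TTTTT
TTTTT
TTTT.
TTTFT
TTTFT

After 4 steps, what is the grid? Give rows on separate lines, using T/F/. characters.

Step 1: 5 trees catch fire, 2 burn out
  TT.TT
  TTTTT
  TTTTT
  TTTF.
  TTF.F
  TTF.F
Step 2: 4 trees catch fire, 5 burn out
  TT.TT
  TTTTT
  TTTFT
  TTF..
  TF...
  TF...
Step 3: 6 trees catch fire, 4 burn out
  TT.TT
  TTTFT
  TTF.F
  TF...
  F....
  F....
Step 4: 5 trees catch fire, 6 burn out
  TT.FT
  TTF.F
  TF...
  F....
  .....
  .....

TT.FT
TTF.F
TF...
F....
.....
.....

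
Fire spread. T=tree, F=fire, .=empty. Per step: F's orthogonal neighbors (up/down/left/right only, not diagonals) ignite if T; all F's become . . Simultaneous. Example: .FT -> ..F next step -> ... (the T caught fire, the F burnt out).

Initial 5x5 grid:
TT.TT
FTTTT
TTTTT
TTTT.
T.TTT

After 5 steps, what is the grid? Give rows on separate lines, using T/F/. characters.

Step 1: 3 trees catch fire, 1 burn out
  FT.TT
  .FTTT
  FTTTT
  TTTT.
  T.TTT
Step 2: 4 trees catch fire, 3 burn out
  .F.TT
  ..FTT
  .FTTT
  FTTT.
  T.TTT
Step 3: 4 trees catch fire, 4 burn out
  ...TT
  ...FT
  ..FTT
  .FTT.
  F.TTT
Step 4: 4 trees catch fire, 4 burn out
  ...FT
  ....F
  ...FT
  ..FT.
  ..TTT
Step 5: 4 trees catch fire, 4 burn out
  ....F
  .....
  ....F
  ...F.
  ..FTT

....F
.....
....F
...F.
..FTT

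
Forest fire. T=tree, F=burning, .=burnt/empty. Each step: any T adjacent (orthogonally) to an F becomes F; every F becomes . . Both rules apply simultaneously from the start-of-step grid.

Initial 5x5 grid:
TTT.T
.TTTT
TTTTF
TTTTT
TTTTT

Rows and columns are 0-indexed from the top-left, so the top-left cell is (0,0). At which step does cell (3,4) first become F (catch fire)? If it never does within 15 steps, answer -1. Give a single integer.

Step 1: cell (3,4)='F' (+3 fires, +1 burnt)
  -> target ignites at step 1
Step 2: cell (3,4)='.' (+5 fires, +3 burnt)
Step 3: cell (3,4)='.' (+4 fires, +5 burnt)
Step 4: cell (3,4)='.' (+5 fires, +4 burnt)
Step 5: cell (3,4)='.' (+3 fires, +5 burnt)
Step 6: cell (3,4)='.' (+2 fires, +3 burnt)
Step 7: cell (3,4)='.' (+0 fires, +2 burnt)
  fire out at step 7

1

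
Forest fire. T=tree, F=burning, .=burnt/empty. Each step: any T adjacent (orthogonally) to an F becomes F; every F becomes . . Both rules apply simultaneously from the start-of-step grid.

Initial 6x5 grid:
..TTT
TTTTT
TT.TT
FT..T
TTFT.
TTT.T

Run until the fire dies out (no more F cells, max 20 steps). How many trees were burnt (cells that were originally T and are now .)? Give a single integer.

Answer: 20

Derivation:
Step 1: +6 fires, +2 burnt (F count now 6)
Step 2: +4 fires, +6 burnt (F count now 4)
Step 3: +1 fires, +4 burnt (F count now 1)
Step 4: +1 fires, +1 burnt (F count now 1)
Step 5: +2 fires, +1 burnt (F count now 2)
Step 6: +3 fires, +2 burnt (F count now 3)
Step 7: +2 fires, +3 burnt (F count now 2)
Step 8: +1 fires, +2 burnt (F count now 1)
Step 9: +0 fires, +1 burnt (F count now 0)
Fire out after step 9
Initially T: 21, now '.': 29
Total burnt (originally-T cells now '.'): 20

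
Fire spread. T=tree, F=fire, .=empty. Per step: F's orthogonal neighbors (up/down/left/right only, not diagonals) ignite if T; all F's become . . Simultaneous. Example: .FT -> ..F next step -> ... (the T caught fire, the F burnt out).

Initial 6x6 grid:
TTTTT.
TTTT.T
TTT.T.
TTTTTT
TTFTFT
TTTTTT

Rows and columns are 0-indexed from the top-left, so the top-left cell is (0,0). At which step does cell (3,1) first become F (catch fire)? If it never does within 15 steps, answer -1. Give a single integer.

Step 1: cell (3,1)='T' (+7 fires, +2 burnt)
Step 2: cell (3,1)='F' (+9 fires, +7 burnt)
  -> target ignites at step 2
Step 3: cell (3,1)='.' (+4 fires, +9 burnt)
Step 4: cell (3,1)='.' (+4 fires, +4 burnt)
Step 5: cell (3,1)='.' (+3 fires, +4 burnt)
Step 6: cell (3,1)='.' (+2 fires, +3 burnt)
Step 7: cell (3,1)='.' (+0 fires, +2 burnt)
  fire out at step 7

2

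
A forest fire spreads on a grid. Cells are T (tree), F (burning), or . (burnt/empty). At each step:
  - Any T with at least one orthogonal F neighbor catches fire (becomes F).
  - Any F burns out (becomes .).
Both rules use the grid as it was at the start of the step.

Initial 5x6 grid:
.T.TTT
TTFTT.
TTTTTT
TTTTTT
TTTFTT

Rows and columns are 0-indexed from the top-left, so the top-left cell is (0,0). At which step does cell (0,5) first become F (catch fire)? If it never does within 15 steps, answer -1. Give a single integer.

Step 1: cell (0,5)='T' (+6 fires, +2 burnt)
Step 2: cell (0,5)='T' (+10 fires, +6 burnt)
Step 3: cell (0,5)='T' (+6 fires, +10 burnt)
Step 4: cell (0,5)='F' (+3 fires, +6 burnt)
  -> target ignites at step 4
Step 5: cell (0,5)='.' (+0 fires, +3 burnt)
  fire out at step 5

4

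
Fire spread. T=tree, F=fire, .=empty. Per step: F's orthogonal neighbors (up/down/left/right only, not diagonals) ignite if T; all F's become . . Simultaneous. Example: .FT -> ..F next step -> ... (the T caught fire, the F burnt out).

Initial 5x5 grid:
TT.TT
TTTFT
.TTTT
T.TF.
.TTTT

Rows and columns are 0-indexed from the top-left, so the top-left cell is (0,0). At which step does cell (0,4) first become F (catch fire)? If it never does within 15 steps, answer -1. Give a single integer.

Step 1: cell (0,4)='T' (+6 fires, +2 burnt)
Step 2: cell (0,4)='F' (+6 fires, +6 burnt)
  -> target ignites at step 2
Step 3: cell (0,4)='.' (+4 fires, +6 burnt)
Step 4: cell (0,4)='.' (+1 fires, +4 burnt)
Step 5: cell (0,4)='.' (+0 fires, +1 burnt)
  fire out at step 5

2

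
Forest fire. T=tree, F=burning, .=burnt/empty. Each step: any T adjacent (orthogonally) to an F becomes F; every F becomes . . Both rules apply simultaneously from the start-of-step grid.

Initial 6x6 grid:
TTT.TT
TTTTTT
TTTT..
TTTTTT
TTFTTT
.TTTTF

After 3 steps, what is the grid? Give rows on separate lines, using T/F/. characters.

Step 1: 6 trees catch fire, 2 burn out
  TTT.TT
  TTTTTT
  TTTT..
  TTFTTT
  TF.FTF
  .TFTF.
Step 2: 8 trees catch fire, 6 burn out
  TTT.TT
  TTTTTT
  TTFT..
  TF.FTF
  F...F.
  .F.F..
Step 3: 5 trees catch fire, 8 burn out
  TTT.TT
  TTFTTT
  TF.F..
  F...F.
  ......
  ......

TTT.TT
TTFTTT
TF.F..
F...F.
......
......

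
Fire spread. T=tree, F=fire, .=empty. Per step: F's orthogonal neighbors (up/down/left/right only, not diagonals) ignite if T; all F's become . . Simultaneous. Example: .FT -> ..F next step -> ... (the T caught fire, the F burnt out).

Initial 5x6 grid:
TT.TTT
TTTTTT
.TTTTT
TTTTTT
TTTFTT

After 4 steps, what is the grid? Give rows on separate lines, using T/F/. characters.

Step 1: 3 trees catch fire, 1 burn out
  TT.TTT
  TTTTTT
  .TTTTT
  TTTFTT
  TTF.FT
Step 2: 5 trees catch fire, 3 burn out
  TT.TTT
  TTTTTT
  .TTFTT
  TTF.FT
  TF...F
Step 3: 6 trees catch fire, 5 burn out
  TT.TTT
  TTTFTT
  .TF.FT
  TF...F
  F.....
Step 4: 6 trees catch fire, 6 burn out
  TT.FTT
  TTF.FT
  .F...F
  F.....
  ......

TT.FTT
TTF.FT
.F...F
F.....
......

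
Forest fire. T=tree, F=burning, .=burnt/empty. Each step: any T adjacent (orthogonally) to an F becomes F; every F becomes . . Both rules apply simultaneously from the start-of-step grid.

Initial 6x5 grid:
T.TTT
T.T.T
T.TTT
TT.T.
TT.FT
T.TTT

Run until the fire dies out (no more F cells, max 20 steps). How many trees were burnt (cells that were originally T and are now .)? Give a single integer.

Step 1: +3 fires, +1 burnt (F count now 3)
Step 2: +3 fires, +3 burnt (F count now 3)
Step 3: +2 fires, +3 burnt (F count now 2)
Step 4: +2 fires, +2 burnt (F count now 2)
Step 5: +2 fires, +2 burnt (F count now 2)
Step 6: +1 fires, +2 burnt (F count now 1)
Step 7: +0 fires, +1 burnt (F count now 0)
Fire out after step 7
Initially T: 21, now '.': 22
Total burnt (originally-T cells now '.'): 13

Answer: 13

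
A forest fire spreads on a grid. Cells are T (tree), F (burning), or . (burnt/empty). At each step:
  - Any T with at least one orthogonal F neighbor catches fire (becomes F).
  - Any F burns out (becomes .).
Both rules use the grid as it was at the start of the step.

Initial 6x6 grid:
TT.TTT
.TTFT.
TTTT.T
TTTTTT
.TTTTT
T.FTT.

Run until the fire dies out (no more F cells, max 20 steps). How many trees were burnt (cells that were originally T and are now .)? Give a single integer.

Answer: 26

Derivation:
Step 1: +6 fires, +2 burnt (F count now 6)
Step 2: +8 fires, +6 burnt (F count now 8)
Step 3: +6 fires, +8 burnt (F count now 6)
Step 4: +5 fires, +6 burnt (F count now 5)
Step 5: +1 fires, +5 burnt (F count now 1)
Step 6: +0 fires, +1 burnt (F count now 0)
Fire out after step 6
Initially T: 27, now '.': 35
Total burnt (originally-T cells now '.'): 26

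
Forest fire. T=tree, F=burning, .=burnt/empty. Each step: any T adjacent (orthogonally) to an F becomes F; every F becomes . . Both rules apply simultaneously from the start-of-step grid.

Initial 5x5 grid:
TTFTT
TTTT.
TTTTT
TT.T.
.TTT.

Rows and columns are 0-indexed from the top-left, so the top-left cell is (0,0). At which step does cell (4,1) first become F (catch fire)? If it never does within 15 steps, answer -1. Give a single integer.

Step 1: cell (4,1)='T' (+3 fires, +1 burnt)
Step 2: cell (4,1)='T' (+5 fires, +3 burnt)
Step 3: cell (4,1)='T' (+3 fires, +5 burnt)
Step 4: cell (4,1)='T' (+4 fires, +3 burnt)
Step 5: cell (4,1)='F' (+3 fires, +4 burnt)
  -> target ignites at step 5
Step 6: cell (4,1)='.' (+1 fires, +3 burnt)
Step 7: cell (4,1)='.' (+0 fires, +1 burnt)
  fire out at step 7

5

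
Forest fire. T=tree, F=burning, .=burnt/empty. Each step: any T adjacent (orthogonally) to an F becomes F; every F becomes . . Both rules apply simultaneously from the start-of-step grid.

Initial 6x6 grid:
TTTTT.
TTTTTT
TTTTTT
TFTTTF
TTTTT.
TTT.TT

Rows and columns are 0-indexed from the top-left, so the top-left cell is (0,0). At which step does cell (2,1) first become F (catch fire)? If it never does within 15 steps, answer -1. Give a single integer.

Step 1: cell (2,1)='F' (+6 fires, +2 burnt)
  -> target ignites at step 1
Step 2: cell (2,1)='.' (+10 fires, +6 burnt)
Step 3: cell (2,1)='.' (+9 fires, +10 burnt)
Step 4: cell (2,1)='.' (+5 fires, +9 burnt)
Step 5: cell (2,1)='.' (+1 fires, +5 burnt)
Step 6: cell (2,1)='.' (+0 fires, +1 burnt)
  fire out at step 6

1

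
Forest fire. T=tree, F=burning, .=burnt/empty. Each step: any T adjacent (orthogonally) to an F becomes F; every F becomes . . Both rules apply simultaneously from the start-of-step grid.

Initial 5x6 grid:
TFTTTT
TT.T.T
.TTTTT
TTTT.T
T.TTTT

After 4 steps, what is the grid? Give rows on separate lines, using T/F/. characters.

Step 1: 3 trees catch fire, 1 burn out
  F.FTTT
  TF.T.T
  .TTTTT
  TTTT.T
  T.TTTT
Step 2: 3 trees catch fire, 3 burn out
  ...FTT
  F..T.T
  .FTTTT
  TTTT.T
  T.TTTT
Step 3: 4 trees catch fire, 3 burn out
  ....FT
  ...F.T
  ..FTTT
  TFTT.T
  T.TTTT
Step 4: 4 trees catch fire, 4 burn out
  .....F
  .....T
  ...FTT
  F.FT.T
  T.TTTT

.....F
.....T
...FTT
F.FT.T
T.TTTT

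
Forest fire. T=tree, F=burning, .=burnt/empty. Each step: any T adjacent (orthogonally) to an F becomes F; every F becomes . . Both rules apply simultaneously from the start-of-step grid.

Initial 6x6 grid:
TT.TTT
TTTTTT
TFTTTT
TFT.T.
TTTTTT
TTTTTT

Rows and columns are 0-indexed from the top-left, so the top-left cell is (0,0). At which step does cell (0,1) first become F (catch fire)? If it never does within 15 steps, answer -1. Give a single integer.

Step 1: cell (0,1)='T' (+6 fires, +2 burnt)
Step 2: cell (0,1)='F' (+7 fires, +6 burnt)
  -> target ignites at step 2
Step 3: cell (0,1)='.' (+6 fires, +7 burnt)
Step 4: cell (0,1)='.' (+6 fires, +6 burnt)
Step 5: cell (0,1)='.' (+4 fires, +6 burnt)
Step 6: cell (0,1)='.' (+2 fires, +4 burnt)
Step 7: cell (0,1)='.' (+0 fires, +2 burnt)
  fire out at step 7

2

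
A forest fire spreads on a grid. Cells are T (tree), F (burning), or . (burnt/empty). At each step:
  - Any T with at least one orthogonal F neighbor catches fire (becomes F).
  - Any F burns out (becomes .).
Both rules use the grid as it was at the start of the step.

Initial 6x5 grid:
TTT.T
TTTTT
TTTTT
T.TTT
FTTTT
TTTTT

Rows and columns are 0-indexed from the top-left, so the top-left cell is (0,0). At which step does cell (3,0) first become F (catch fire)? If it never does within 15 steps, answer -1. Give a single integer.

Step 1: cell (3,0)='F' (+3 fires, +1 burnt)
  -> target ignites at step 1
Step 2: cell (3,0)='.' (+3 fires, +3 burnt)
Step 3: cell (3,0)='.' (+5 fires, +3 burnt)
Step 4: cell (3,0)='.' (+6 fires, +5 burnt)
Step 5: cell (3,0)='.' (+5 fires, +6 burnt)
Step 6: cell (3,0)='.' (+3 fires, +5 burnt)
Step 7: cell (3,0)='.' (+1 fires, +3 burnt)
Step 8: cell (3,0)='.' (+1 fires, +1 burnt)
Step 9: cell (3,0)='.' (+0 fires, +1 burnt)
  fire out at step 9

1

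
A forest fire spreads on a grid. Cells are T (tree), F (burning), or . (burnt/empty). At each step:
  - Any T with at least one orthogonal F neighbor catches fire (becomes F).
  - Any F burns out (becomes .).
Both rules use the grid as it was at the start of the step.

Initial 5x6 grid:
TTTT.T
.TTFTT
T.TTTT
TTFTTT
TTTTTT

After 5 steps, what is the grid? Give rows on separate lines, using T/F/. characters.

Step 1: 8 trees catch fire, 2 burn out
  TTTF.T
  .TF.FT
  T.FFTT
  TF.FTT
  TTFTTT
Step 2: 8 trees catch fire, 8 burn out
  TTF..T
  .F...F
  T...FT
  F...FT
  TF.FTT
Step 3: 7 trees catch fire, 8 burn out
  TF...F
  ......
  F....F
  .....F
  F...FT
Step 4: 2 trees catch fire, 7 burn out
  F.....
  ......
  ......
  ......
  .....F
Step 5: 0 trees catch fire, 2 burn out
  ......
  ......
  ......
  ......
  ......

......
......
......
......
......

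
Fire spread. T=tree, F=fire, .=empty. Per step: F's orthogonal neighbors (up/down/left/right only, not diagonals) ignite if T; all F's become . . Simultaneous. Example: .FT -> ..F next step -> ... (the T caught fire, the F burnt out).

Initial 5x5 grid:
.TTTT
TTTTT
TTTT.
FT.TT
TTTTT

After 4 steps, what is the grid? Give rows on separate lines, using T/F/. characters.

Step 1: 3 trees catch fire, 1 burn out
  .TTTT
  TTTTT
  FTTT.
  .F.TT
  FTTTT
Step 2: 3 trees catch fire, 3 burn out
  .TTTT
  FTTTT
  .FTT.
  ...TT
  .FTTT
Step 3: 3 trees catch fire, 3 burn out
  .TTTT
  .FTTT
  ..FT.
  ...TT
  ..FTT
Step 4: 4 trees catch fire, 3 burn out
  .FTTT
  ..FTT
  ...F.
  ...TT
  ...FT

.FTTT
..FTT
...F.
...TT
...FT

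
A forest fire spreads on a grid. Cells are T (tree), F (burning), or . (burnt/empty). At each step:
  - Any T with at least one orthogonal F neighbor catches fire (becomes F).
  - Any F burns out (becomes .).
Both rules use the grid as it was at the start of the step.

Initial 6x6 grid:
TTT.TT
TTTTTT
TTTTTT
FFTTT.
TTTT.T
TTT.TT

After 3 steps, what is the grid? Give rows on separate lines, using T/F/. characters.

Step 1: 5 trees catch fire, 2 burn out
  TTT.TT
  TTTTTT
  FFTTTT
  ..FTT.
  FFTT.T
  TTT.TT
Step 2: 7 trees catch fire, 5 burn out
  TTT.TT
  FFTTTT
  ..FTTT
  ...FT.
  ..FT.T
  FFT.TT
Step 3: 7 trees catch fire, 7 burn out
  FFT.TT
  ..FTTT
  ...FTT
  ....F.
  ...F.T
  ..F.TT

FFT.TT
..FTTT
...FTT
....F.
...F.T
..F.TT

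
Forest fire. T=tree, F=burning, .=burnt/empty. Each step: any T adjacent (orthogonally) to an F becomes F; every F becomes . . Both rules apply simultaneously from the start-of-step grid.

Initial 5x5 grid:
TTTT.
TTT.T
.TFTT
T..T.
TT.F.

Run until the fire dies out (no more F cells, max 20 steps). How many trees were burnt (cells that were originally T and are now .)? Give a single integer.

Answer: 12

Derivation:
Step 1: +4 fires, +2 burnt (F count now 4)
Step 2: +3 fires, +4 burnt (F count now 3)
Step 3: +4 fires, +3 burnt (F count now 4)
Step 4: +1 fires, +4 burnt (F count now 1)
Step 5: +0 fires, +1 burnt (F count now 0)
Fire out after step 5
Initially T: 15, now '.': 22
Total burnt (originally-T cells now '.'): 12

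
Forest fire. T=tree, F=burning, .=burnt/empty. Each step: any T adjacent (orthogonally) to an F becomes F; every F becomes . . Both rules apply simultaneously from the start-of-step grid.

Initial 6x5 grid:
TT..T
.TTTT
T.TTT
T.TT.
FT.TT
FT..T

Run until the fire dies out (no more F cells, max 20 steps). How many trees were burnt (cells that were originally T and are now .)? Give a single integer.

Step 1: +3 fires, +2 burnt (F count now 3)
Step 2: +1 fires, +3 burnt (F count now 1)
Step 3: +0 fires, +1 burnt (F count now 0)
Fire out after step 3
Initially T: 19, now '.': 15
Total burnt (originally-T cells now '.'): 4

Answer: 4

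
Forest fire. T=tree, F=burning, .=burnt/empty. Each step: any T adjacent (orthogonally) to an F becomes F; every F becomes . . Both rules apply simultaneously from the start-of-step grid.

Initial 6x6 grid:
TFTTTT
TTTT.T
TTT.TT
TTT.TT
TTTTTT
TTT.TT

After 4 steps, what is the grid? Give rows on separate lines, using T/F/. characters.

Step 1: 3 trees catch fire, 1 burn out
  F.FTTT
  TFTT.T
  TTT.TT
  TTT.TT
  TTTTTT
  TTT.TT
Step 2: 4 trees catch fire, 3 burn out
  ...FTT
  F.FT.T
  TFT.TT
  TTT.TT
  TTTTTT
  TTT.TT
Step 3: 5 trees catch fire, 4 burn out
  ....FT
  ...F.T
  F.F.TT
  TFT.TT
  TTTTTT
  TTT.TT
Step 4: 4 trees catch fire, 5 burn out
  .....F
  .....T
  ....TT
  F.F.TT
  TFTTTT
  TTT.TT

.....F
.....T
....TT
F.F.TT
TFTTTT
TTT.TT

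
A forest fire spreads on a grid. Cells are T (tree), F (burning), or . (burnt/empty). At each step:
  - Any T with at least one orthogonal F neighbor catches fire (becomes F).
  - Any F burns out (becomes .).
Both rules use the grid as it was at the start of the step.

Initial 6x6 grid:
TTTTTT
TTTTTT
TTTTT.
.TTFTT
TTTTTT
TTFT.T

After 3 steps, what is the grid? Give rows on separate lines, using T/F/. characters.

Step 1: 7 trees catch fire, 2 burn out
  TTTTTT
  TTTTTT
  TTTFT.
  .TF.FT
  TTFFTT
  TF.F.T
Step 2: 8 trees catch fire, 7 burn out
  TTTTTT
  TTTFTT
  TTF.F.
  .F...F
  TF..FT
  F....T
Step 3: 6 trees catch fire, 8 burn out
  TTTFTT
  TTF.FT
  TF....
  ......
  F....F
  .....T

TTTFTT
TTF.FT
TF....
......
F....F
.....T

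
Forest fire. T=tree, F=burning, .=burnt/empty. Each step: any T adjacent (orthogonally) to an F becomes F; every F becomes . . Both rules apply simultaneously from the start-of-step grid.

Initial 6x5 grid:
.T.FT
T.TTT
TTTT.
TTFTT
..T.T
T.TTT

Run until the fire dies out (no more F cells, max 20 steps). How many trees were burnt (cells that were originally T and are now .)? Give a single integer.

Answer: 18

Derivation:
Step 1: +6 fires, +2 burnt (F count now 6)
Step 2: +7 fires, +6 burnt (F count now 7)
Step 3: +3 fires, +7 burnt (F count now 3)
Step 4: +2 fires, +3 burnt (F count now 2)
Step 5: +0 fires, +2 burnt (F count now 0)
Fire out after step 5
Initially T: 20, now '.': 28
Total burnt (originally-T cells now '.'): 18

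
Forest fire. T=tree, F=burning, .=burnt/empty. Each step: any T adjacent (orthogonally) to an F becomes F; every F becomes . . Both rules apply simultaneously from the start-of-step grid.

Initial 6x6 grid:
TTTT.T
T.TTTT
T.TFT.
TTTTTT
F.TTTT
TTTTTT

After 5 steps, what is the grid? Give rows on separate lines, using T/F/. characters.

Step 1: 6 trees catch fire, 2 burn out
  TTTT.T
  T.TFTT
  T.F.F.
  FTTFTT
  ..TTTT
  FTTTTT
Step 2: 9 trees catch fire, 6 burn out
  TTTF.T
  T.F.FT
  F.....
  .FF.FT
  ..TFTT
  .FTTTT
Step 3: 8 trees catch fire, 9 burn out
  TTF..T
  F....F
  ......
  .....F
  ..F.FT
  ..FFTT
Step 4: 5 trees catch fire, 8 burn out
  FF...F
  ......
  ......
  ......
  .....F
  ....FT
Step 5: 1 trees catch fire, 5 burn out
  ......
  ......
  ......
  ......
  ......
  .....F

......
......
......
......
......
.....F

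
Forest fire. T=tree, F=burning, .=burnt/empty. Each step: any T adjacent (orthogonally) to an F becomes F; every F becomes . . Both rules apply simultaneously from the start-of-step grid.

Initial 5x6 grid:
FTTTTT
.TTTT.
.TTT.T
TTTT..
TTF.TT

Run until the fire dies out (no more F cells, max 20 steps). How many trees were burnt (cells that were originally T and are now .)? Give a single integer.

Answer: 18

Derivation:
Step 1: +3 fires, +2 burnt (F count now 3)
Step 2: +6 fires, +3 burnt (F count now 6)
Step 3: +5 fires, +6 burnt (F count now 5)
Step 4: +2 fires, +5 burnt (F count now 2)
Step 5: +2 fires, +2 burnt (F count now 2)
Step 6: +0 fires, +2 burnt (F count now 0)
Fire out after step 6
Initially T: 21, now '.': 27
Total burnt (originally-T cells now '.'): 18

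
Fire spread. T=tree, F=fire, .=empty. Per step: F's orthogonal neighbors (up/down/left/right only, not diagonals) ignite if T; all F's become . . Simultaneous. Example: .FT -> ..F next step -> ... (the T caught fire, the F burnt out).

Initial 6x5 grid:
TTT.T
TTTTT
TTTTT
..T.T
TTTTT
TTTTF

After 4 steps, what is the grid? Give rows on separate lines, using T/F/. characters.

Step 1: 2 trees catch fire, 1 burn out
  TTT.T
  TTTTT
  TTTTT
  ..T.T
  TTTTF
  TTTF.
Step 2: 3 trees catch fire, 2 burn out
  TTT.T
  TTTTT
  TTTTT
  ..T.F
  TTTF.
  TTF..
Step 3: 3 trees catch fire, 3 burn out
  TTT.T
  TTTTT
  TTTTF
  ..T..
  TTF..
  TF...
Step 4: 5 trees catch fire, 3 burn out
  TTT.T
  TTTTF
  TTTF.
  ..F..
  TF...
  F....

TTT.T
TTTTF
TTTF.
..F..
TF...
F....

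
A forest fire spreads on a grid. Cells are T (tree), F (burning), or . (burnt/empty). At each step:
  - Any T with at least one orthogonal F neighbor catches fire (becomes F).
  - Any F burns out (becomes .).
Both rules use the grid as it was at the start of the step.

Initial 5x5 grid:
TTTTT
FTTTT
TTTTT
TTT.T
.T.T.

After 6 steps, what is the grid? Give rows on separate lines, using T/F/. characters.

Step 1: 3 trees catch fire, 1 burn out
  FTTTT
  .FTTT
  FTTTT
  TTT.T
  .T.T.
Step 2: 4 trees catch fire, 3 burn out
  .FTTT
  ..FTT
  .FTTT
  FTT.T
  .T.T.
Step 3: 4 trees catch fire, 4 burn out
  ..FTT
  ...FT
  ..FTT
  .FT.T
  .T.T.
Step 4: 5 trees catch fire, 4 burn out
  ...FT
  ....F
  ...FT
  ..F.T
  .F.T.
Step 5: 2 trees catch fire, 5 burn out
  ....F
  .....
  ....F
  ....T
  ...T.
Step 6: 1 trees catch fire, 2 burn out
  .....
  .....
  .....
  ....F
  ...T.

.....
.....
.....
....F
...T.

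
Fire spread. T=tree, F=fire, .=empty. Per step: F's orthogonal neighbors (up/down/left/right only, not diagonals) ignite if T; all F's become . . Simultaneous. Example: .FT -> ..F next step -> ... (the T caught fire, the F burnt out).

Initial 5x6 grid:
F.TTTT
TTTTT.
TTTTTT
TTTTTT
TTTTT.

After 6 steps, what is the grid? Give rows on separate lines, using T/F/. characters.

Step 1: 1 trees catch fire, 1 burn out
  ..TTTT
  FTTTT.
  TTTTTT
  TTTTTT
  TTTTT.
Step 2: 2 trees catch fire, 1 burn out
  ..TTTT
  .FTTT.
  FTTTTT
  TTTTTT
  TTTTT.
Step 3: 3 trees catch fire, 2 burn out
  ..TTTT
  ..FTT.
  .FTTTT
  FTTTTT
  TTTTT.
Step 4: 5 trees catch fire, 3 burn out
  ..FTTT
  ...FT.
  ..FTTT
  .FTTTT
  FTTTT.
Step 5: 5 trees catch fire, 5 burn out
  ...FTT
  ....F.
  ...FTT
  ..FTTT
  .FTTT.
Step 6: 4 trees catch fire, 5 burn out
  ....FT
  ......
  ....FT
  ...FTT
  ..FTT.

....FT
......
....FT
...FTT
..FTT.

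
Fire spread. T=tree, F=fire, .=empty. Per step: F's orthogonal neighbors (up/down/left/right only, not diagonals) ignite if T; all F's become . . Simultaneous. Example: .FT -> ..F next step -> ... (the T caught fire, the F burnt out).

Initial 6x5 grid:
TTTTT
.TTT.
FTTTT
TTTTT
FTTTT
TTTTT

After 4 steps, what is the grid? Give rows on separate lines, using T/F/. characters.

Step 1: 4 trees catch fire, 2 burn out
  TTTTT
  .TTT.
  .FTTT
  FTTTT
  .FTTT
  FTTTT
Step 2: 5 trees catch fire, 4 burn out
  TTTTT
  .FTT.
  ..FTT
  .FTTT
  ..FTT
  .FTTT
Step 3: 6 trees catch fire, 5 burn out
  TFTTT
  ..FT.
  ...FT
  ..FTT
  ...FT
  ..FTT
Step 4: 7 trees catch fire, 6 burn out
  F.FTT
  ...F.
  ....F
  ...FT
  ....F
  ...FT

F.FTT
...F.
....F
...FT
....F
...FT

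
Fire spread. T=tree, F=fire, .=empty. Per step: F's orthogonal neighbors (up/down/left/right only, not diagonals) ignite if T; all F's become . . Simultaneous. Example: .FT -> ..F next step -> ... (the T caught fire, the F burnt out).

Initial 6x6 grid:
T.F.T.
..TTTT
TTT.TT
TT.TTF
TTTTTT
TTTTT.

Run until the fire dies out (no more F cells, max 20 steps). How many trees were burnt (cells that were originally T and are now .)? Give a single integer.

Answer: 25

Derivation:
Step 1: +4 fires, +2 burnt (F count now 4)
Step 2: +6 fires, +4 burnt (F count now 6)
Step 3: +4 fires, +6 burnt (F count now 4)
Step 4: +5 fires, +4 burnt (F count now 5)
Step 5: +3 fires, +5 burnt (F count now 3)
Step 6: +2 fires, +3 burnt (F count now 2)
Step 7: +1 fires, +2 burnt (F count now 1)
Step 8: +0 fires, +1 burnt (F count now 0)
Fire out after step 8
Initially T: 26, now '.': 35
Total burnt (originally-T cells now '.'): 25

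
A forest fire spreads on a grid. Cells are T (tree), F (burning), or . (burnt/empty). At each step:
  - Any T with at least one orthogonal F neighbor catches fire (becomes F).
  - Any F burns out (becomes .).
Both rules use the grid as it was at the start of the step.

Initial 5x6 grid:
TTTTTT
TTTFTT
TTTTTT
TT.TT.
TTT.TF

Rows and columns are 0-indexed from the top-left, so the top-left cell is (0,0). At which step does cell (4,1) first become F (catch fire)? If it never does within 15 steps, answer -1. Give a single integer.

Step 1: cell (4,1)='T' (+5 fires, +2 burnt)
Step 2: cell (4,1)='T' (+8 fires, +5 burnt)
Step 3: cell (4,1)='T' (+5 fires, +8 burnt)
Step 4: cell (4,1)='T' (+3 fires, +5 burnt)
Step 5: cell (4,1)='F' (+2 fires, +3 burnt)
  -> target ignites at step 5
Step 6: cell (4,1)='.' (+2 fires, +2 burnt)
Step 7: cell (4,1)='.' (+0 fires, +2 burnt)
  fire out at step 7

5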